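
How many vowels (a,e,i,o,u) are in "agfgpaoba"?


Input: agfgpaoba
Checking each character:
  'a' at position 0: vowel (running total: 1)
  'g' at position 1: consonant
  'f' at position 2: consonant
  'g' at position 3: consonant
  'p' at position 4: consonant
  'a' at position 5: vowel (running total: 2)
  'o' at position 6: vowel (running total: 3)
  'b' at position 7: consonant
  'a' at position 8: vowel (running total: 4)
Total vowels: 4

4


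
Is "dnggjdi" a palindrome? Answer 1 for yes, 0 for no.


Input: dnggjdi
Reversed: idjggnd
  Compare pos 0 ('d') with pos 6 ('i'): MISMATCH
  Compare pos 1 ('n') with pos 5 ('d'): MISMATCH
  Compare pos 2 ('g') with pos 4 ('j'): MISMATCH
Result: not a palindrome

0


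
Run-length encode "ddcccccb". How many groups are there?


Input: ddcccccb
Scanning for consecutive runs:
  Group 1: 'd' x 2 (positions 0-1)
  Group 2: 'c' x 5 (positions 2-6)
  Group 3: 'b' x 1 (positions 7-7)
Total groups: 3

3


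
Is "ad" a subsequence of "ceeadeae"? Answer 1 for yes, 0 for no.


Check if "ad" is a subsequence of "ceeadeae"
Greedy scan:
  Position 0 ('c'): no match needed
  Position 1 ('e'): no match needed
  Position 2 ('e'): no match needed
  Position 3 ('a'): matches sub[0] = 'a'
  Position 4 ('d'): matches sub[1] = 'd'
  Position 5 ('e'): no match needed
  Position 6 ('a'): no match needed
  Position 7 ('e'): no match needed
All 2 characters matched => is a subsequence

1


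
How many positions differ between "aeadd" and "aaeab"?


Comparing "aeadd" and "aaeab" position by position:
  Position 0: 'a' vs 'a' => same
  Position 1: 'e' vs 'a' => DIFFER
  Position 2: 'a' vs 'e' => DIFFER
  Position 3: 'd' vs 'a' => DIFFER
  Position 4: 'd' vs 'b' => DIFFER
Positions that differ: 4

4


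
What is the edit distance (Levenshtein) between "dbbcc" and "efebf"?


Computing edit distance: "dbbcc" -> "efebf"
DP table:
           e    f    e    b    f
      0    1    2    3    4    5
  d   1    1    2    3    4    5
  b   2    2    2    3    3    4
  b   3    3    3    3    3    4
  c   4    4    4    4    4    4
  c   5    5    5    5    5    5
Edit distance = dp[5][5] = 5

5


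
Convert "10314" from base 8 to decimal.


Input: "10314" in base 8
Positional expansion:
  Digit '1' (value 1) x 8^4 = 4096
  Digit '0' (value 0) x 8^3 = 0
  Digit '3' (value 3) x 8^2 = 192
  Digit '1' (value 1) x 8^1 = 8
  Digit '4' (value 4) x 8^0 = 4
Sum = 4300

4300


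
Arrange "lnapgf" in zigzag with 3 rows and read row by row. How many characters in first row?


Zigzag "lnapgf" into 3 rows:
Placing characters:
  'l' => row 0
  'n' => row 1
  'a' => row 2
  'p' => row 1
  'g' => row 0
  'f' => row 1
Rows:
  Row 0: "lg"
  Row 1: "npf"
  Row 2: "a"
First row length: 2

2


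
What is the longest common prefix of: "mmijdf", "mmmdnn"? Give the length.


Words: mmijdf, mmmdnn
  Position 0: all 'm' => match
  Position 1: all 'm' => match
  Position 2: ('i', 'm') => mismatch, stop
LCP = "mm" (length 2)

2


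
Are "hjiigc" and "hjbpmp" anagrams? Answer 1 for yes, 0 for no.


Strings: "hjiigc", "hjbpmp"
Sorted first:  cghiij
Sorted second: bhjmpp
Differ at position 0: 'c' vs 'b' => not anagrams

0


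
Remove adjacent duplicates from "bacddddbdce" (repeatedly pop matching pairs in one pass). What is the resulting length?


Input: bacddddbdce
Stack-based adjacent duplicate removal:
  Read 'b': push. Stack: b
  Read 'a': push. Stack: ba
  Read 'c': push. Stack: bac
  Read 'd': push. Stack: bacd
  Read 'd': matches stack top 'd' => pop. Stack: bac
  Read 'd': push. Stack: bacd
  Read 'd': matches stack top 'd' => pop. Stack: bac
  Read 'b': push. Stack: bacb
  Read 'd': push. Stack: bacbd
  Read 'c': push. Stack: bacbdc
  Read 'e': push. Stack: bacbdce
Final stack: "bacbdce" (length 7)

7


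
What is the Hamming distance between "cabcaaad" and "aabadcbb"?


Comparing "cabcaaad" and "aabadcbb" position by position:
  Position 0: 'c' vs 'a' => differ
  Position 1: 'a' vs 'a' => same
  Position 2: 'b' vs 'b' => same
  Position 3: 'c' vs 'a' => differ
  Position 4: 'a' vs 'd' => differ
  Position 5: 'a' vs 'c' => differ
  Position 6: 'a' vs 'b' => differ
  Position 7: 'd' vs 'b' => differ
Total differences (Hamming distance): 6

6


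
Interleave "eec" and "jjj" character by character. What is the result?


Interleaving "eec" and "jjj":
  Position 0: 'e' from first, 'j' from second => "ej"
  Position 1: 'e' from first, 'j' from second => "ej"
  Position 2: 'c' from first, 'j' from second => "cj"
Result: ejejcj

ejejcj


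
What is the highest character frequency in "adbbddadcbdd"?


Input: adbbddadcbdd
Character counts:
  'a': 2
  'b': 3
  'c': 1
  'd': 6
Maximum frequency: 6

6


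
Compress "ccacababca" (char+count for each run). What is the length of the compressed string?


Input: ccacababca
Runs:
  'c' x 2 => "c2"
  'a' x 1 => "a1"
  'c' x 1 => "c1"
  'a' x 1 => "a1"
  'b' x 1 => "b1"
  'a' x 1 => "a1"
  'b' x 1 => "b1"
  'c' x 1 => "c1"
  'a' x 1 => "a1"
Compressed: "c2a1c1a1b1a1b1c1a1"
Compressed length: 18

18


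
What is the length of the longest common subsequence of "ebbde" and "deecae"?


LCS of "ebbde" and "deecae"
DP table:
           d    e    e    c    a    e
      0    0    0    0    0    0    0
  e   0    0    1    1    1    1    1
  b   0    0    1    1    1    1    1
  b   0    0    1    1    1    1    1
  d   0    1    1    1    1    1    1
  e   0    1    2    2    2    2    2
LCS length = dp[5][6] = 2

2


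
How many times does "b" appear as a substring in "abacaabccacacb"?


Searching for "b" in "abacaabccacacb"
Scanning each position:
  Position 0: "a" => no
  Position 1: "b" => MATCH
  Position 2: "a" => no
  Position 3: "c" => no
  Position 4: "a" => no
  Position 5: "a" => no
  Position 6: "b" => MATCH
  Position 7: "c" => no
  Position 8: "c" => no
  Position 9: "a" => no
  Position 10: "c" => no
  Position 11: "a" => no
  Position 12: "c" => no
  Position 13: "b" => MATCH
Total occurrences: 3

3


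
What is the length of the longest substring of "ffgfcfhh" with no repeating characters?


Input: "ffgfcfhh"
Sliding window (track last position of each char):
  Position 0 ('f'): window [0,0] length 1 -- new best
  Position 1 ('f'): repeat (last at 0), move window start to 1
  Position 1 ('f'): window [1,1] length 1
  Position 2 ('g'): window [1,2] length 2 -- new best
  Position 3 ('f'): repeat (last at 1), move window start to 2
  Position 3 ('f'): window [2,3] length 2
  Position 4 ('c'): window [2,4] length 3 -- new best
  Position 5 ('f'): repeat (last at 3), move window start to 4
  Position 5 ('f'): window [4,5] length 2
  Position 6 ('h'): window [4,6] length 3
  Position 7 ('h'): repeat (last at 6), move window start to 7
  Position 7 ('h'): window [7,7] length 1
Longest substring with no repeats: "gfc" with length 3

3


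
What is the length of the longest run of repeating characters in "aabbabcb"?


Input: "aabbabcb"
Scanning for longest run:
  Position 1 ('a'): continues run of 'a', length=2
  Position 2 ('b'): new char, reset run to 1
  Position 3 ('b'): continues run of 'b', length=2
  Position 4 ('a'): new char, reset run to 1
  Position 5 ('b'): new char, reset run to 1
  Position 6 ('c'): new char, reset run to 1
  Position 7 ('b'): new char, reset run to 1
Longest run: 'a' with length 2

2


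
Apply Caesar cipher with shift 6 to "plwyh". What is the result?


Caesar cipher: shift "plwyh" by 6
  'p' (pos 15) + 6 = pos 21 = 'v'
  'l' (pos 11) + 6 = pos 17 = 'r'
  'w' (pos 22) + 6 = pos 2 = 'c'
  'y' (pos 24) + 6 = pos 4 = 'e'
  'h' (pos 7) + 6 = pos 13 = 'n'
Result: vrcen

vrcen


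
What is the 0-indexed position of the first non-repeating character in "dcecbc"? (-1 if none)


Input: dcecbc
Character frequencies:
  'b': 1
  'c': 3
  'd': 1
  'e': 1
Scanning left to right for freq == 1:
  Position 0 ('d'): unique! => answer = 0

0


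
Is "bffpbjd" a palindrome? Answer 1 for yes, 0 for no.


Input: bffpbjd
Reversed: djbpffb
  Compare pos 0 ('b') with pos 6 ('d'): MISMATCH
  Compare pos 1 ('f') with pos 5 ('j'): MISMATCH
  Compare pos 2 ('f') with pos 4 ('b'): MISMATCH
Result: not a palindrome

0


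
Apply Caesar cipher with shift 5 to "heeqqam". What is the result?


Caesar cipher: shift "heeqqam" by 5
  'h' (pos 7) + 5 = pos 12 = 'm'
  'e' (pos 4) + 5 = pos 9 = 'j'
  'e' (pos 4) + 5 = pos 9 = 'j'
  'q' (pos 16) + 5 = pos 21 = 'v'
  'q' (pos 16) + 5 = pos 21 = 'v'
  'a' (pos 0) + 5 = pos 5 = 'f'
  'm' (pos 12) + 5 = pos 17 = 'r'
Result: mjjvvfr

mjjvvfr


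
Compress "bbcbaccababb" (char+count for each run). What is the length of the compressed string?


Input: bbcbaccababb
Runs:
  'b' x 2 => "b2"
  'c' x 1 => "c1"
  'b' x 1 => "b1"
  'a' x 1 => "a1"
  'c' x 2 => "c2"
  'a' x 1 => "a1"
  'b' x 1 => "b1"
  'a' x 1 => "a1"
  'b' x 2 => "b2"
Compressed: "b2c1b1a1c2a1b1a1b2"
Compressed length: 18

18


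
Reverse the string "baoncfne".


Input: baoncfne
Reading characters right to left:
  Position 7: 'e'
  Position 6: 'n'
  Position 5: 'f'
  Position 4: 'c'
  Position 3: 'n'
  Position 2: 'o'
  Position 1: 'a'
  Position 0: 'b'
Reversed: enfcnoab

enfcnoab


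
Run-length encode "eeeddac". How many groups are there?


Input: eeeddac
Scanning for consecutive runs:
  Group 1: 'e' x 3 (positions 0-2)
  Group 2: 'd' x 2 (positions 3-4)
  Group 3: 'a' x 1 (positions 5-5)
  Group 4: 'c' x 1 (positions 6-6)
Total groups: 4

4


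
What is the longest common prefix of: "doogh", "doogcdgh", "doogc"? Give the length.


Words: doogh, doogcdgh, doogc
  Position 0: all 'd' => match
  Position 1: all 'o' => match
  Position 2: all 'o' => match
  Position 3: all 'g' => match
  Position 4: ('h', 'c', 'c') => mismatch, stop
LCP = "doog" (length 4)

4


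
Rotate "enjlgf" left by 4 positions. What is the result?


Input: "enjlgf", rotate left by 4
First 4 characters: "enjl"
Remaining characters: "gf"
Concatenate remaining + first: "gf" + "enjl" = "gfenjl"

gfenjl


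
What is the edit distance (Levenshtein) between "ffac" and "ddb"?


Computing edit distance: "ffac" -> "ddb"
DP table:
           d    d    b
      0    1    2    3
  f   1    1    2    3
  f   2    2    2    3
  a   3    3    3    3
  c   4    4    4    4
Edit distance = dp[4][3] = 4

4


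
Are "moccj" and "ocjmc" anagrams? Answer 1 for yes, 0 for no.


Strings: "moccj", "ocjmc"
Sorted first:  ccjmo
Sorted second: ccjmo
Sorted forms match => anagrams

1


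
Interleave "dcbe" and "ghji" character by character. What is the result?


Interleaving "dcbe" and "ghji":
  Position 0: 'd' from first, 'g' from second => "dg"
  Position 1: 'c' from first, 'h' from second => "ch"
  Position 2: 'b' from first, 'j' from second => "bj"
  Position 3: 'e' from first, 'i' from second => "ei"
Result: dgchbjei

dgchbjei


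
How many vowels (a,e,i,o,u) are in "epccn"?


Input: epccn
Checking each character:
  'e' at position 0: vowel (running total: 1)
  'p' at position 1: consonant
  'c' at position 2: consonant
  'c' at position 3: consonant
  'n' at position 4: consonant
Total vowels: 1

1


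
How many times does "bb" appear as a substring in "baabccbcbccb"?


Searching for "bb" in "baabccbcbccb"
Scanning each position:
  Position 0: "ba" => no
  Position 1: "aa" => no
  Position 2: "ab" => no
  Position 3: "bc" => no
  Position 4: "cc" => no
  Position 5: "cb" => no
  Position 6: "bc" => no
  Position 7: "cb" => no
  Position 8: "bc" => no
  Position 9: "cc" => no
  Position 10: "cb" => no
Total occurrences: 0

0


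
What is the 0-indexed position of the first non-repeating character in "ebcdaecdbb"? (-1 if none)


Input: ebcdaecdbb
Character frequencies:
  'a': 1
  'b': 3
  'c': 2
  'd': 2
  'e': 2
Scanning left to right for freq == 1:
  Position 0 ('e'): freq=2, skip
  Position 1 ('b'): freq=3, skip
  Position 2 ('c'): freq=2, skip
  Position 3 ('d'): freq=2, skip
  Position 4 ('a'): unique! => answer = 4

4


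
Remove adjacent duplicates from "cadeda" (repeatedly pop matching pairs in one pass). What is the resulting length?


Input: cadeda
Stack-based adjacent duplicate removal:
  Read 'c': push. Stack: c
  Read 'a': push. Stack: ca
  Read 'd': push. Stack: cad
  Read 'e': push. Stack: cade
  Read 'd': push. Stack: caded
  Read 'a': push. Stack: cadeda
Final stack: "cadeda" (length 6)

6


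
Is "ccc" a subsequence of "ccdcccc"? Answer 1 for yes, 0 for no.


Check if "ccc" is a subsequence of "ccdcccc"
Greedy scan:
  Position 0 ('c'): matches sub[0] = 'c'
  Position 1 ('c'): matches sub[1] = 'c'
  Position 2 ('d'): no match needed
  Position 3 ('c'): matches sub[2] = 'c'
  Position 4 ('c'): no match needed
  Position 5 ('c'): no match needed
  Position 6 ('c'): no match needed
All 3 characters matched => is a subsequence

1


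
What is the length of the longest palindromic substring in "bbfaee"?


Input: "bbfaee"
Checking substrings for palindromes:
  [0:2] "bb" (len 2) => palindrome
  [4:6] "ee" (len 2) => palindrome
Longest palindromic substring: "bb" with length 2

2


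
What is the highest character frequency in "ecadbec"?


Input: ecadbec
Character counts:
  'a': 1
  'b': 1
  'c': 2
  'd': 1
  'e': 2
Maximum frequency: 2

2


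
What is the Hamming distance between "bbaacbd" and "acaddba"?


Comparing "bbaacbd" and "acaddba" position by position:
  Position 0: 'b' vs 'a' => differ
  Position 1: 'b' vs 'c' => differ
  Position 2: 'a' vs 'a' => same
  Position 3: 'a' vs 'd' => differ
  Position 4: 'c' vs 'd' => differ
  Position 5: 'b' vs 'b' => same
  Position 6: 'd' vs 'a' => differ
Total differences (Hamming distance): 5

5


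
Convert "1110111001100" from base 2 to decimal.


Input: "1110111001100" in base 2
Positional expansion:
  Digit '1' (value 1) x 2^12 = 4096
  Digit '1' (value 1) x 2^11 = 2048
  Digit '1' (value 1) x 2^10 = 1024
  Digit '0' (value 0) x 2^9 = 0
  Digit '1' (value 1) x 2^8 = 256
  Digit '1' (value 1) x 2^7 = 128
  Digit '1' (value 1) x 2^6 = 64
  Digit '0' (value 0) x 2^5 = 0
  Digit '0' (value 0) x 2^4 = 0
  Digit '1' (value 1) x 2^3 = 8
  Digit '1' (value 1) x 2^2 = 4
  Digit '0' (value 0) x 2^1 = 0
  Digit '0' (value 0) x 2^0 = 0
Sum = 7628

7628


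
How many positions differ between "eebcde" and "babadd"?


Comparing "eebcde" and "babadd" position by position:
  Position 0: 'e' vs 'b' => DIFFER
  Position 1: 'e' vs 'a' => DIFFER
  Position 2: 'b' vs 'b' => same
  Position 3: 'c' vs 'a' => DIFFER
  Position 4: 'd' vs 'd' => same
  Position 5: 'e' vs 'd' => DIFFER
Positions that differ: 4

4


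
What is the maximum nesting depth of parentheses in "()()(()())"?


Input: "()()(()())"
Tracking depth:
  Position 0 '(': depth becomes 1
  Position 1 ')': depth becomes 0
  Position 2 '(': depth becomes 1
  Position 3 ')': depth becomes 0
  Position 4 '(': depth becomes 1
  Position 5 '(': depth becomes 2
  Position 6 ')': depth becomes 1
  Position 7 '(': depth becomes 2
  Position 8 ')': depth becomes 1
  Position 9 ')': depth becomes 0
Maximum depth reached: 2

2


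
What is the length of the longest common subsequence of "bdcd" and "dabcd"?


LCS of "bdcd" and "dabcd"
DP table:
           d    a    b    c    d
      0    0    0    0    0    0
  b   0    0    0    1    1    1
  d   0    1    1    1    1    2
  c   0    1    1    1    2    2
  d   0    1    1    1    2    3
LCS length = dp[4][5] = 3

3


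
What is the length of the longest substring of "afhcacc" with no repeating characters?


Input: "afhcacc"
Sliding window (track last position of each char):
  Position 0 ('a'): window [0,0] length 1 -- new best
  Position 1 ('f'): window [0,1] length 2 -- new best
  Position 2 ('h'): window [0,2] length 3 -- new best
  Position 3 ('c'): window [0,3] length 4 -- new best
  Position 4 ('a'): repeat (last at 0), move window start to 1
  Position 4 ('a'): window [1,4] length 4
  Position 5 ('c'): repeat (last at 3), move window start to 4
  Position 5 ('c'): window [4,5] length 2
  Position 6 ('c'): repeat (last at 5), move window start to 6
  Position 6 ('c'): window [6,6] length 1
Longest substring with no repeats: "afhc" with length 4

4


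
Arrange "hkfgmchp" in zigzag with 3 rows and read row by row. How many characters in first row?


Zigzag "hkfgmchp" into 3 rows:
Placing characters:
  'h' => row 0
  'k' => row 1
  'f' => row 2
  'g' => row 1
  'm' => row 0
  'c' => row 1
  'h' => row 2
  'p' => row 1
Rows:
  Row 0: "hm"
  Row 1: "kgcp"
  Row 2: "fh"
First row length: 2

2


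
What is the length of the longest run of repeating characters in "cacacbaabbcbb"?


Input: "cacacbaabbcbb"
Scanning for longest run:
  Position 1 ('a'): new char, reset run to 1
  Position 2 ('c'): new char, reset run to 1
  Position 3 ('a'): new char, reset run to 1
  Position 4 ('c'): new char, reset run to 1
  Position 5 ('b'): new char, reset run to 1
  Position 6 ('a'): new char, reset run to 1
  Position 7 ('a'): continues run of 'a', length=2
  Position 8 ('b'): new char, reset run to 1
  Position 9 ('b'): continues run of 'b', length=2
  Position 10 ('c'): new char, reset run to 1
  Position 11 ('b'): new char, reset run to 1
  Position 12 ('b'): continues run of 'b', length=2
Longest run: 'a' with length 2

2


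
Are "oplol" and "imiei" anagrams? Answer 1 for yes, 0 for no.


Strings: "oplol", "imiei"
Sorted first:  lloop
Sorted second: eiiim
Differ at position 0: 'l' vs 'e' => not anagrams

0


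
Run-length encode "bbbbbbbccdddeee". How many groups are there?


Input: bbbbbbbccdddeee
Scanning for consecutive runs:
  Group 1: 'b' x 7 (positions 0-6)
  Group 2: 'c' x 2 (positions 7-8)
  Group 3: 'd' x 3 (positions 9-11)
  Group 4: 'e' x 3 (positions 12-14)
Total groups: 4

4


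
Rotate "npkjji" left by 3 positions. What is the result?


Input: "npkjji", rotate left by 3
First 3 characters: "npk"
Remaining characters: "jji"
Concatenate remaining + first: "jji" + "npk" = "jjinpk"

jjinpk


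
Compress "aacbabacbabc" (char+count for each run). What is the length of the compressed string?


Input: aacbabacbabc
Runs:
  'a' x 2 => "a2"
  'c' x 1 => "c1"
  'b' x 1 => "b1"
  'a' x 1 => "a1"
  'b' x 1 => "b1"
  'a' x 1 => "a1"
  'c' x 1 => "c1"
  'b' x 1 => "b1"
  'a' x 1 => "a1"
  'b' x 1 => "b1"
  'c' x 1 => "c1"
Compressed: "a2c1b1a1b1a1c1b1a1b1c1"
Compressed length: 22

22


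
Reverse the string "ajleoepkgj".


Input: ajleoepkgj
Reading characters right to left:
  Position 9: 'j'
  Position 8: 'g'
  Position 7: 'k'
  Position 6: 'p'
  Position 5: 'e'
  Position 4: 'o'
  Position 3: 'e'
  Position 2: 'l'
  Position 1: 'j'
  Position 0: 'a'
Reversed: jgkpeoelja

jgkpeoelja


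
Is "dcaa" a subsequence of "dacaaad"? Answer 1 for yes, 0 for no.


Check if "dcaa" is a subsequence of "dacaaad"
Greedy scan:
  Position 0 ('d'): matches sub[0] = 'd'
  Position 1 ('a'): no match needed
  Position 2 ('c'): matches sub[1] = 'c'
  Position 3 ('a'): matches sub[2] = 'a'
  Position 4 ('a'): matches sub[3] = 'a'
  Position 5 ('a'): no match needed
  Position 6 ('d'): no match needed
All 4 characters matched => is a subsequence

1


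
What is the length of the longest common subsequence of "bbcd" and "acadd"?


LCS of "bbcd" and "acadd"
DP table:
           a    c    a    d    d
      0    0    0    0    0    0
  b   0    0    0    0    0    0
  b   0    0    0    0    0    0
  c   0    0    1    1    1    1
  d   0    0    1    1    2    2
LCS length = dp[4][5] = 2

2


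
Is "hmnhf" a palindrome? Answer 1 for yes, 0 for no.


Input: hmnhf
Reversed: fhnmh
  Compare pos 0 ('h') with pos 4 ('f'): MISMATCH
  Compare pos 1 ('m') with pos 3 ('h'): MISMATCH
Result: not a palindrome

0


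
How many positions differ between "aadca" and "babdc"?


Comparing "aadca" and "babdc" position by position:
  Position 0: 'a' vs 'b' => DIFFER
  Position 1: 'a' vs 'a' => same
  Position 2: 'd' vs 'b' => DIFFER
  Position 3: 'c' vs 'd' => DIFFER
  Position 4: 'a' vs 'c' => DIFFER
Positions that differ: 4

4


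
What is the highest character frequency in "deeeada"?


Input: deeeada
Character counts:
  'a': 2
  'd': 2
  'e': 3
Maximum frequency: 3

3


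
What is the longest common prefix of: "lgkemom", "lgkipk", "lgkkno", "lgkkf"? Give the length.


Words: lgkemom, lgkipk, lgkkno, lgkkf
  Position 0: all 'l' => match
  Position 1: all 'g' => match
  Position 2: all 'k' => match
  Position 3: ('e', 'i', 'k', 'k') => mismatch, stop
LCP = "lgk" (length 3)

3


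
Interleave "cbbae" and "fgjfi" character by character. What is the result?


Interleaving "cbbae" and "fgjfi":
  Position 0: 'c' from first, 'f' from second => "cf"
  Position 1: 'b' from first, 'g' from second => "bg"
  Position 2: 'b' from first, 'j' from second => "bj"
  Position 3: 'a' from first, 'f' from second => "af"
  Position 4: 'e' from first, 'i' from second => "ei"
Result: cfbgbjafei

cfbgbjafei


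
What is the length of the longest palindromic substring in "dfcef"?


Input: "dfcef"
Checking substrings for palindromes:
  No multi-char palindromic substrings found
Longest palindromic substring: "d" with length 1

1


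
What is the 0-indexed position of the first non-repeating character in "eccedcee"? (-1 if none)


Input: eccedcee
Character frequencies:
  'c': 3
  'd': 1
  'e': 4
Scanning left to right for freq == 1:
  Position 0 ('e'): freq=4, skip
  Position 1 ('c'): freq=3, skip
  Position 2 ('c'): freq=3, skip
  Position 3 ('e'): freq=4, skip
  Position 4 ('d'): unique! => answer = 4

4


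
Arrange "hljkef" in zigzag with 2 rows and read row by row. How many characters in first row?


Zigzag "hljkef" into 2 rows:
Placing characters:
  'h' => row 0
  'l' => row 1
  'j' => row 0
  'k' => row 1
  'e' => row 0
  'f' => row 1
Rows:
  Row 0: "hje"
  Row 1: "lkf"
First row length: 3

3


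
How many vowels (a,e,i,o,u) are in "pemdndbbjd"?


Input: pemdndbbjd
Checking each character:
  'p' at position 0: consonant
  'e' at position 1: vowel (running total: 1)
  'm' at position 2: consonant
  'd' at position 3: consonant
  'n' at position 4: consonant
  'd' at position 5: consonant
  'b' at position 6: consonant
  'b' at position 7: consonant
  'j' at position 8: consonant
  'd' at position 9: consonant
Total vowels: 1

1


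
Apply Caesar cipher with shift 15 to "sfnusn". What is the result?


Caesar cipher: shift "sfnusn" by 15
  's' (pos 18) + 15 = pos 7 = 'h'
  'f' (pos 5) + 15 = pos 20 = 'u'
  'n' (pos 13) + 15 = pos 2 = 'c'
  'u' (pos 20) + 15 = pos 9 = 'j'
  's' (pos 18) + 15 = pos 7 = 'h'
  'n' (pos 13) + 15 = pos 2 = 'c'
Result: hucjhc

hucjhc


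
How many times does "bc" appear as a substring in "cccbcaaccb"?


Searching for "bc" in "cccbcaaccb"
Scanning each position:
  Position 0: "cc" => no
  Position 1: "cc" => no
  Position 2: "cb" => no
  Position 3: "bc" => MATCH
  Position 4: "ca" => no
  Position 5: "aa" => no
  Position 6: "ac" => no
  Position 7: "cc" => no
  Position 8: "cb" => no
Total occurrences: 1

1


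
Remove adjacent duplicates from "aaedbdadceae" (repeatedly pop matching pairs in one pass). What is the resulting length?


Input: aaedbdadceae
Stack-based adjacent duplicate removal:
  Read 'a': push. Stack: a
  Read 'a': matches stack top 'a' => pop. Stack: (empty)
  Read 'e': push. Stack: e
  Read 'd': push. Stack: ed
  Read 'b': push. Stack: edb
  Read 'd': push. Stack: edbd
  Read 'a': push. Stack: edbda
  Read 'd': push. Stack: edbdad
  Read 'c': push. Stack: edbdadc
  Read 'e': push. Stack: edbdadce
  Read 'a': push. Stack: edbdadcea
  Read 'e': push. Stack: edbdadceae
Final stack: "edbdadceae" (length 10)

10


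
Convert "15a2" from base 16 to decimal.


Input: "15a2" in base 16
Positional expansion:
  Digit '1' (value 1) x 16^3 = 4096
  Digit '5' (value 5) x 16^2 = 1280
  Digit 'a' (value 10) x 16^1 = 160
  Digit '2' (value 2) x 16^0 = 2
Sum = 5538

5538


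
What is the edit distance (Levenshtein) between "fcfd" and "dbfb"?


Computing edit distance: "fcfd" -> "dbfb"
DP table:
           d    b    f    b
      0    1    2    3    4
  f   1    1    2    2    3
  c   2    2    2    3    3
  f   3    3    3    2    3
  d   4    3    4    3    3
Edit distance = dp[4][4] = 3

3


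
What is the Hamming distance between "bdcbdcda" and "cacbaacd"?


Comparing "bdcbdcda" and "cacbaacd" position by position:
  Position 0: 'b' vs 'c' => differ
  Position 1: 'd' vs 'a' => differ
  Position 2: 'c' vs 'c' => same
  Position 3: 'b' vs 'b' => same
  Position 4: 'd' vs 'a' => differ
  Position 5: 'c' vs 'a' => differ
  Position 6: 'd' vs 'c' => differ
  Position 7: 'a' vs 'd' => differ
Total differences (Hamming distance): 6

6


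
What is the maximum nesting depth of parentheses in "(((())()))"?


Input: "(((())()))"
Tracking depth:
  Position 0 '(': depth becomes 1
  Position 1 '(': depth becomes 2
  Position 2 '(': depth becomes 3
  Position 3 '(': depth becomes 4
  Position 4 ')': depth becomes 3
  Position 5 ')': depth becomes 2
  Position 6 '(': depth becomes 3
  Position 7 ')': depth becomes 2
  Position 8 ')': depth becomes 1
  Position 9 ')': depth becomes 0
Maximum depth reached: 4

4


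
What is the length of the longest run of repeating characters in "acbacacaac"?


Input: "acbacacaac"
Scanning for longest run:
  Position 1 ('c'): new char, reset run to 1
  Position 2 ('b'): new char, reset run to 1
  Position 3 ('a'): new char, reset run to 1
  Position 4 ('c'): new char, reset run to 1
  Position 5 ('a'): new char, reset run to 1
  Position 6 ('c'): new char, reset run to 1
  Position 7 ('a'): new char, reset run to 1
  Position 8 ('a'): continues run of 'a', length=2
  Position 9 ('c'): new char, reset run to 1
Longest run: 'a' with length 2

2


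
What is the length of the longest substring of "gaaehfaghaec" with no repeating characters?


Input: "gaaehfaghaec"
Sliding window (track last position of each char):
  Position 0 ('g'): window [0,0] length 1 -- new best
  Position 1 ('a'): window [0,1] length 2 -- new best
  Position 2 ('a'): repeat (last at 1), move window start to 2
  Position 2 ('a'): window [2,2] length 1
  Position 3 ('e'): window [2,3] length 2
  Position 4 ('h'): window [2,4] length 3 -- new best
  Position 5 ('f'): window [2,5] length 4 -- new best
  Position 6 ('a'): repeat (last at 2), move window start to 3
  Position 6 ('a'): window [3,6] length 4
  Position 7 ('g'): window [3,7] length 5 -- new best
  Position 8 ('h'): repeat (last at 4), move window start to 5
  Position 8 ('h'): window [5,8] length 4
  Position 9 ('a'): repeat (last at 6), move window start to 7
  Position 9 ('a'): window [7,9] length 3
  Position 10 ('e'): window [7,10] length 4
  Position 11 ('c'): window [7,11] length 5
Longest substring with no repeats: "ehfag" with length 5

5


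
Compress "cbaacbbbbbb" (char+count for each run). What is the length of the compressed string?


Input: cbaacbbbbbb
Runs:
  'c' x 1 => "c1"
  'b' x 1 => "b1"
  'a' x 2 => "a2"
  'c' x 1 => "c1"
  'b' x 6 => "b6"
Compressed: "c1b1a2c1b6"
Compressed length: 10

10


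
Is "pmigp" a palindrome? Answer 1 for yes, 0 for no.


Input: pmigp
Reversed: pgimp
  Compare pos 0 ('p') with pos 4 ('p'): match
  Compare pos 1 ('m') with pos 3 ('g'): MISMATCH
Result: not a palindrome

0


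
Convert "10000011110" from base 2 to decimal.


Input: "10000011110" in base 2
Positional expansion:
  Digit '1' (value 1) x 2^10 = 1024
  Digit '0' (value 0) x 2^9 = 0
  Digit '0' (value 0) x 2^8 = 0
  Digit '0' (value 0) x 2^7 = 0
  Digit '0' (value 0) x 2^6 = 0
  Digit '0' (value 0) x 2^5 = 0
  Digit '1' (value 1) x 2^4 = 16
  Digit '1' (value 1) x 2^3 = 8
  Digit '1' (value 1) x 2^2 = 4
  Digit '1' (value 1) x 2^1 = 2
  Digit '0' (value 0) x 2^0 = 0
Sum = 1054

1054


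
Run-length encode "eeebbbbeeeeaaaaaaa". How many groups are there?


Input: eeebbbbeeeeaaaaaaa
Scanning for consecutive runs:
  Group 1: 'e' x 3 (positions 0-2)
  Group 2: 'b' x 4 (positions 3-6)
  Group 3: 'e' x 4 (positions 7-10)
  Group 4: 'a' x 7 (positions 11-17)
Total groups: 4

4


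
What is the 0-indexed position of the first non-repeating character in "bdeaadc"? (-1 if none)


Input: bdeaadc
Character frequencies:
  'a': 2
  'b': 1
  'c': 1
  'd': 2
  'e': 1
Scanning left to right for freq == 1:
  Position 0 ('b'): unique! => answer = 0

0


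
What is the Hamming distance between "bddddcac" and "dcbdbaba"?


Comparing "bddddcac" and "dcbdbaba" position by position:
  Position 0: 'b' vs 'd' => differ
  Position 1: 'd' vs 'c' => differ
  Position 2: 'd' vs 'b' => differ
  Position 3: 'd' vs 'd' => same
  Position 4: 'd' vs 'b' => differ
  Position 5: 'c' vs 'a' => differ
  Position 6: 'a' vs 'b' => differ
  Position 7: 'c' vs 'a' => differ
Total differences (Hamming distance): 7

7


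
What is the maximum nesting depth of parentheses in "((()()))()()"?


Input: "((()()))()()"
Tracking depth:
  Position 0 '(': depth becomes 1
  Position 1 '(': depth becomes 2
  Position 2 '(': depth becomes 3
  Position 3 ')': depth becomes 2
  Position 4 '(': depth becomes 3
  Position 5 ')': depth becomes 2
  Position 6 ')': depth becomes 1
  Position 7 ')': depth becomes 0
  Position 8 '(': depth becomes 1
  Position 9 ')': depth becomes 0
  Position 10 '(': depth becomes 1
  Position 11 ')': depth becomes 0
Maximum depth reached: 3

3


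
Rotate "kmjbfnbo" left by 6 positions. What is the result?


Input: "kmjbfnbo", rotate left by 6
First 6 characters: "kmjbfn"
Remaining characters: "bo"
Concatenate remaining + first: "bo" + "kmjbfn" = "bokmjbfn"

bokmjbfn


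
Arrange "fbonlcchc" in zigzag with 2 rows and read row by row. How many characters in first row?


Zigzag "fbonlcchc" into 2 rows:
Placing characters:
  'f' => row 0
  'b' => row 1
  'o' => row 0
  'n' => row 1
  'l' => row 0
  'c' => row 1
  'c' => row 0
  'h' => row 1
  'c' => row 0
Rows:
  Row 0: "folcc"
  Row 1: "bnch"
First row length: 5

5


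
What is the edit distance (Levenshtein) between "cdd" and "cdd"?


Computing edit distance: "cdd" -> "cdd"
DP table:
           c    d    d
      0    1    2    3
  c   1    0    1    2
  d   2    1    0    1
  d   3    2    1    0
Edit distance = dp[3][3] = 0

0


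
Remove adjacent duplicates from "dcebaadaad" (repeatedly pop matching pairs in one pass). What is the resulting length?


Input: dcebaadaad
Stack-based adjacent duplicate removal:
  Read 'd': push. Stack: d
  Read 'c': push. Stack: dc
  Read 'e': push. Stack: dce
  Read 'b': push. Stack: dceb
  Read 'a': push. Stack: dceba
  Read 'a': matches stack top 'a' => pop. Stack: dceb
  Read 'd': push. Stack: dcebd
  Read 'a': push. Stack: dcebda
  Read 'a': matches stack top 'a' => pop. Stack: dcebd
  Read 'd': matches stack top 'd' => pop. Stack: dceb
Final stack: "dceb" (length 4)

4


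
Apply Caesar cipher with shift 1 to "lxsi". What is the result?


Caesar cipher: shift "lxsi" by 1
  'l' (pos 11) + 1 = pos 12 = 'm'
  'x' (pos 23) + 1 = pos 24 = 'y'
  's' (pos 18) + 1 = pos 19 = 't'
  'i' (pos 8) + 1 = pos 9 = 'j'
Result: mytj

mytj


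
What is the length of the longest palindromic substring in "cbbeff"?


Input: "cbbeff"
Checking substrings for palindromes:
  [1:3] "bb" (len 2) => palindrome
  [4:6] "ff" (len 2) => palindrome
Longest palindromic substring: "bb" with length 2

2


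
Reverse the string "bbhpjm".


Input: bbhpjm
Reading characters right to left:
  Position 5: 'm'
  Position 4: 'j'
  Position 3: 'p'
  Position 2: 'h'
  Position 1: 'b'
  Position 0: 'b'
Reversed: mjphbb

mjphbb


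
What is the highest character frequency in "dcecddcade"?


Input: dcecddcade
Character counts:
  'a': 1
  'c': 3
  'd': 4
  'e': 2
Maximum frequency: 4

4


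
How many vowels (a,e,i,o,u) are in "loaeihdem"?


Input: loaeihdem
Checking each character:
  'l' at position 0: consonant
  'o' at position 1: vowel (running total: 1)
  'a' at position 2: vowel (running total: 2)
  'e' at position 3: vowel (running total: 3)
  'i' at position 4: vowel (running total: 4)
  'h' at position 5: consonant
  'd' at position 6: consonant
  'e' at position 7: vowel (running total: 5)
  'm' at position 8: consonant
Total vowels: 5

5


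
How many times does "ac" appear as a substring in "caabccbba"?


Searching for "ac" in "caabccbba"
Scanning each position:
  Position 0: "ca" => no
  Position 1: "aa" => no
  Position 2: "ab" => no
  Position 3: "bc" => no
  Position 4: "cc" => no
  Position 5: "cb" => no
  Position 6: "bb" => no
  Position 7: "ba" => no
Total occurrences: 0

0


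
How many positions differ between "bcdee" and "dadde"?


Comparing "bcdee" and "dadde" position by position:
  Position 0: 'b' vs 'd' => DIFFER
  Position 1: 'c' vs 'a' => DIFFER
  Position 2: 'd' vs 'd' => same
  Position 3: 'e' vs 'd' => DIFFER
  Position 4: 'e' vs 'e' => same
Positions that differ: 3

3


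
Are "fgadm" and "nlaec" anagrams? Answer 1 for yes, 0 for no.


Strings: "fgadm", "nlaec"
Sorted first:  adfgm
Sorted second: aceln
Differ at position 1: 'd' vs 'c' => not anagrams

0


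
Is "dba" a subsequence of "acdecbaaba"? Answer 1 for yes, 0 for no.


Check if "dba" is a subsequence of "acdecbaaba"
Greedy scan:
  Position 0 ('a'): no match needed
  Position 1 ('c'): no match needed
  Position 2 ('d'): matches sub[0] = 'd'
  Position 3 ('e'): no match needed
  Position 4 ('c'): no match needed
  Position 5 ('b'): matches sub[1] = 'b'
  Position 6 ('a'): matches sub[2] = 'a'
  Position 7 ('a'): no match needed
  Position 8 ('b'): no match needed
  Position 9 ('a'): no match needed
All 3 characters matched => is a subsequence

1


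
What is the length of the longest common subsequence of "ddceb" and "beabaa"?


LCS of "ddceb" and "beabaa"
DP table:
           b    e    a    b    a    a
      0    0    0    0    0    0    0
  d   0    0    0    0    0    0    0
  d   0    0    0    0    0    0    0
  c   0    0    0    0    0    0    0
  e   0    0    1    1    1    1    1
  b   0    1    1    1    2    2    2
LCS length = dp[5][6] = 2

2


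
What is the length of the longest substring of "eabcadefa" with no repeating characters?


Input: "eabcadefa"
Sliding window (track last position of each char):
  Position 0 ('e'): window [0,0] length 1 -- new best
  Position 1 ('a'): window [0,1] length 2 -- new best
  Position 2 ('b'): window [0,2] length 3 -- new best
  Position 3 ('c'): window [0,3] length 4 -- new best
  Position 4 ('a'): repeat (last at 1), move window start to 2
  Position 4 ('a'): window [2,4] length 3
  Position 5 ('d'): window [2,5] length 4
  Position 6 ('e'): window [2,6] length 5 -- new best
  Position 7 ('f'): window [2,7] length 6 -- new best
  Position 8 ('a'): repeat (last at 4), move window start to 5
  Position 8 ('a'): window [5,8] length 4
Longest substring with no repeats: "bcadef" with length 6

6


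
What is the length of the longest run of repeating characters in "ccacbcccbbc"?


Input: "ccacbcccbbc"
Scanning for longest run:
  Position 1 ('c'): continues run of 'c', length=2
  Position 2 ('a'): new char, reset run to 1
  Position 3 ('c'): new char, reset run to 1
  Position 4 ('b'): new char, reset run to 1
  Position 5 ('c'): new char, reset run to 1
  Position 6 ('c'): continues run of 'c', length=2
  Position 7 ('c'): continues run of 'c', length=3
  Position 8 ('b'): new char, reset run to 1
  Position 9 ('b'): continues run of 'b', length=2
  Position 10 ('c'): new char, reset run to 1
Longest run: 'c' with length 3

3


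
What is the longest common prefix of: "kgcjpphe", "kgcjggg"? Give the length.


Words: kgcjpphe, kgcjggg
  Position 0: all 'k' => match
  Position 1: all 'g' => match
  Position 2: all 'c' => match
  Position 3: all 'j' => match
  Position 4: ('p', 'g') => mismatch, stop
LCP = "kgcj" (length 4)

4


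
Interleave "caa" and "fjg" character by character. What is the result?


Interleaving "caa" and "fjg":
  Position 0: 'c' from first, 'f' from second => "cf"
  Position 1: 'a' from first, 'j' from second => "aj"
  Position 2: 'a' from first, 'g' from second => "ag"
Result: cfajag

cfajag


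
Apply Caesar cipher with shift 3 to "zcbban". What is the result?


Caesar cipher: shift "zcbban" by 3
  'z' (pos 25) + 3 = pos 2 = 'c'
  'c' (pos 2) + 3 = pos 5 = 'f'
  'b' (pos 1) + 3 = pos 4 = 'e'
  'b' (pos 1) + 3 = pos 4 = 'e'
  'a' (pos 0) + 3 = pos 3 = 'd'
  'n' (pos 13) + 3 = pos 16 = 'q'
Result: cfeedq

cfeedq


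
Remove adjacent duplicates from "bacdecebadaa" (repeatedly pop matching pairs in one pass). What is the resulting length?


Input: bacdecebadaa
Stack-based adjacent duplicate removal:
  Read 'b': push. Stack: b
  Read 'a': push. Stack: ba
  Read 'c': push. Stack: bac
  Read 'd': push. Stack: bacd
  Read 'e': push. Stack: bacde
  Read 'c': push. Stack: bacdec
  Read 'e': push. Stack: bacdece
  Read 'b': push. Stack: bacdeceb
  Read 'a': push. Stack: bacdeceba
  Read 'd': push. Stack: bacdecebad
  Read 'a': push. Stack: bacdecebada
  Read 'a': matches stack top 'a' => pop. Stack: bacdecebad
Final stack: "bacdecebad" (length 10)

10


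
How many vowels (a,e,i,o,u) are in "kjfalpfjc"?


Input: kjfalpfjc
Checking each character:
  'k' at position 0: consonant
  'j' at position 1: consonant
  'f' at position 2: consonant
  'a' at position 3: vowel (running total: 1)
  'l' at position 4: consonant
  'p' at position 5: consonant
  'f' at position 6: consonant
  'j' at position 7: consonant
  'c' at position 8: consonant
Total vowels: 1

1


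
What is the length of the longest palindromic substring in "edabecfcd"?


Input: "edabecfcd"
Checking substrings for palindromes:
  [5:8] "cfc" (len 3) => palindrome
Longest palindromic substring: "cfc" with length 3

3


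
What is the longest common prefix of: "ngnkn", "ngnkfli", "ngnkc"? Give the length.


Words: ngnkn, ngnkfli, ngnkc
  Position 0: all 'n' => match
  Position 1: all 'g' => match
  Position 2: all 'n' => match
  Position 3: all 'k' => match
  Position 4: ('n', 'f', 'c') => mismatch, stop
LCP = "ngnk" (length 4)

4


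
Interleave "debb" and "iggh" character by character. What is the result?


Interleaving "debb" and "iggh":
  Position 0: 'd' from first, 'i' from second => "di"
  Position 1: 'e' from first, 'g' from second => "eg"
  Position 2: 'b' from first, 'g' from second => "bg"
  Position 3: 'b' from first, 'h' from second => "bh"
Result: diegbgbh

diegbgbh


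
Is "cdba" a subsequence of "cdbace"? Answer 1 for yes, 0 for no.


Check if "cdba" is a subsequence of "cdbace"
Greedy scan:
  Position 0 ('c'): matches sub[0] = 'c'
  Position 1 ('d'): matches sub[1] = 'd'
  Position 2 ('b'): matches sub[2] = 'b'
  Position 3 ('a'): matches sub[3] = 'a'
  Position 4 ('c'): no match needed
  Position 5 ('e'): no match needed
All 4 characters matched => is a subsequence

1


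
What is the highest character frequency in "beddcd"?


Input: beddcd
Character counts:
  'b': 1
  'c': 1
  'd': 3
  'e': 1
Maximum frequency: 3

3


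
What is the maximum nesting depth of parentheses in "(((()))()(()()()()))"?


Input: "(((()))()(()()()()))"
Tracking depth:
  Position 0 '(': depth becomes 1
  Position 1 '(': depth becomes 2
  Position 2 '(': depth becomes 3
  Position 3 '(': depth becomes 4
  Position 4 ')': depth becomes 3
  Position 5 ')': depth becomes 2
  Position 6 ')': depth becomes 1
  Position 7 '(': depth becomes 2
  Position 8 ')': depth becomes 1
  Position 9 '(': depth becomes 2
  Position 10 '(': depth becomes 3
  Position 11 ')': depth becomes 2
  Position 12 '(': depth becomes 3
  Position 13 ')': depth becomes 2
  Position 14 '(': depth becomes 3
  Position 15 ')': depth becomes 2
  Position 16 '(': depth becomes 3
  Position 17 ')': depth becomes 2
  Position 18 ')': depth becomes 1
  Position 19 ')': depth becomes 0
Maximum depth reached: 4

4


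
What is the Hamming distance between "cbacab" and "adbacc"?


Comparing "cbacab" and "adbacc" position by position:
  Position 0: 'c' vs 'a' => differ
  Position 1: 'b' vs 'd' => differ
  Position 2: 'a' vs 'b' => differ
  Position 3: 'c' vs 'a' => differ
  Position 4: 'a' vs 'c' => differ
  Position 5: 'b' vs 'c' => differ
Total differences (Hamming distance): 6

6
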